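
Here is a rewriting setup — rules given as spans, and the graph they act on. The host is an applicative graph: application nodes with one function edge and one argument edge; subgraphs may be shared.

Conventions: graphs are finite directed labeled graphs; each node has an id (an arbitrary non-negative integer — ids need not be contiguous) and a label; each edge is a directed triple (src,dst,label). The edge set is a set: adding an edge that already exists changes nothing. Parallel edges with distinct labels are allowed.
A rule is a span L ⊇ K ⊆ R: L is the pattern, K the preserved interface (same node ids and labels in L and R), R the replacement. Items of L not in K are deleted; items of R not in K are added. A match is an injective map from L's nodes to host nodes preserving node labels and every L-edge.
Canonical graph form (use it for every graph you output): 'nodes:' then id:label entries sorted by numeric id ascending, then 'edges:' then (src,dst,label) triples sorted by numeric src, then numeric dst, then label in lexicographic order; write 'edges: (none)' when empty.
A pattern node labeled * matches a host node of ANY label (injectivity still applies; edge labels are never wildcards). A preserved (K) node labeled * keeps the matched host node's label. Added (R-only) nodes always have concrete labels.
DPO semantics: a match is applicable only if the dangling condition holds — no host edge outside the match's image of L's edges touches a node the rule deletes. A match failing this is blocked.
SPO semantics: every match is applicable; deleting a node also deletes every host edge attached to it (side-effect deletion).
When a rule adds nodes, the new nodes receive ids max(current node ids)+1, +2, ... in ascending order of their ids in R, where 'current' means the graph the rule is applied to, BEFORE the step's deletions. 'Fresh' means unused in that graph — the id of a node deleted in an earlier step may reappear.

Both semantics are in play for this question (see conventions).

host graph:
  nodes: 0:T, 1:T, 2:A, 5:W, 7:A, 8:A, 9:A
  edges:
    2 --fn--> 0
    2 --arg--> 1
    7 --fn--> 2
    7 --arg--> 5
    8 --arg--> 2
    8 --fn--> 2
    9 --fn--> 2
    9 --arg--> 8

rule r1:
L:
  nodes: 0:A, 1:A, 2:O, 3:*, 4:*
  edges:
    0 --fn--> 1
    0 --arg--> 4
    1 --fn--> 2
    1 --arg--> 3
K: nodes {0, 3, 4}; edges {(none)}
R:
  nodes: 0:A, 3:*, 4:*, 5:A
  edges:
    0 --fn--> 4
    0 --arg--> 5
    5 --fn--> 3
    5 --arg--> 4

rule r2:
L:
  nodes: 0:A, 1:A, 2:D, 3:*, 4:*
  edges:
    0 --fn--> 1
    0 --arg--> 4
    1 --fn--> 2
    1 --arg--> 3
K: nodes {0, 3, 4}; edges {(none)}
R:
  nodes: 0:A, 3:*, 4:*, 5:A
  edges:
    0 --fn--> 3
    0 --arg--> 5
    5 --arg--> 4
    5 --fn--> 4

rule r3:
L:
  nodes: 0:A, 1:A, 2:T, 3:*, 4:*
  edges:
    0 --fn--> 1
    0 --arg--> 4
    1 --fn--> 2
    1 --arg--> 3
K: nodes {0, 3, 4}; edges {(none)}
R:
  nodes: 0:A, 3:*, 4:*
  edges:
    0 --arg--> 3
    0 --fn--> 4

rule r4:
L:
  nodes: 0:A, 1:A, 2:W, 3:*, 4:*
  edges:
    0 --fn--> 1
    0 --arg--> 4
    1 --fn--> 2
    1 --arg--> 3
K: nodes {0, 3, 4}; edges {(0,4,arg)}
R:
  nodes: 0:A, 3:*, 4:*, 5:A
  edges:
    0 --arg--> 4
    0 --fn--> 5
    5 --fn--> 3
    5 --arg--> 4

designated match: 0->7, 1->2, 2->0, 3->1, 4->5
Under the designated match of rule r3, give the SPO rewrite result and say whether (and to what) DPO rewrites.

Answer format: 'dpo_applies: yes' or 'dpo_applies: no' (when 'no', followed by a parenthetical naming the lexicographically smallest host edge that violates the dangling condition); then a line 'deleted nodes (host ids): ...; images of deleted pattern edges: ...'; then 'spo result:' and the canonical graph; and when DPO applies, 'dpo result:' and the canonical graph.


dpo_applies: no
(the rule deletes node 2, which keeps host edge (8,2,arg) outside the match image — the dangling condition fails, DPO blocks; SPO proceeds and side-deletes such edges)
deleted nodes (host ids): 0, 2; images of deleted pattern edges: (2,0,fn); (2,1,arg); (7,2,fn); (7,5,arg)
spo result:
nodes: 1:T, 5:W, 7:A, 8:A, 9:A
edges: (7,1,arg); (7,5,fn); (9,8,arg)


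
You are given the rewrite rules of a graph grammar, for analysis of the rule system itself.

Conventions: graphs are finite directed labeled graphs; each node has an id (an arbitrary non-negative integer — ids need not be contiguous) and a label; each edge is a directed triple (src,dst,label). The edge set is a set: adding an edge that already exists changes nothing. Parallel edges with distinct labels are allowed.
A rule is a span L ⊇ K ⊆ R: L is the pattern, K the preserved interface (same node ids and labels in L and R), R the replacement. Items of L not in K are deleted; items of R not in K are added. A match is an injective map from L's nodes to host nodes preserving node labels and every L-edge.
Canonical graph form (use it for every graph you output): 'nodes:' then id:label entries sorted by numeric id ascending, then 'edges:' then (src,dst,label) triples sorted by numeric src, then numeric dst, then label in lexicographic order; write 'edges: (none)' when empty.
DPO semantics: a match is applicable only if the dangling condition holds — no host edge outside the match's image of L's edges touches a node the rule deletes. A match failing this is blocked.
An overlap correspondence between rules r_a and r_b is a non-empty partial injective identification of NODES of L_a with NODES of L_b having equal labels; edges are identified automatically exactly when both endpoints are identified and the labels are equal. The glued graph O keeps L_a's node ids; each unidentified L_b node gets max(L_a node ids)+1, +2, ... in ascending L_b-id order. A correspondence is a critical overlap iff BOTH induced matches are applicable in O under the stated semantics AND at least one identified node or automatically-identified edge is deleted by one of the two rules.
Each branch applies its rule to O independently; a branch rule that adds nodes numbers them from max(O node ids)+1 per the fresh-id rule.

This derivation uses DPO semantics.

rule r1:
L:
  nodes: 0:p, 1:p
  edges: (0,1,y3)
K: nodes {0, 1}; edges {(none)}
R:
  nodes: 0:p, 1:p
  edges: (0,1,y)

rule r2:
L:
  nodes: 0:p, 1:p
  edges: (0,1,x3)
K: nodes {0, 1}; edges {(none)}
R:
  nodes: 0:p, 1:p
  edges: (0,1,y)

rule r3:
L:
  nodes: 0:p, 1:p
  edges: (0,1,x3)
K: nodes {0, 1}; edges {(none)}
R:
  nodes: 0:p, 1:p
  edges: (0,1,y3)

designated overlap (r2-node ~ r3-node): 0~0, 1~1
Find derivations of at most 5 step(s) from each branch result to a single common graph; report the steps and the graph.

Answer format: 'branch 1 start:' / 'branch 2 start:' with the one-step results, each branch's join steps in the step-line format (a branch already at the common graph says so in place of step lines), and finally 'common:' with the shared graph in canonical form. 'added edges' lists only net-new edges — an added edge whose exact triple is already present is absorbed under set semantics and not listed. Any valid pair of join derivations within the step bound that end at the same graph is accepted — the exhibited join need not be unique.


branch 1 start:
nodes: 0:p, 1:p
edges: (0,1,y)
branch 2 start:
nodes: 0:p, 1:p
edges: (0,1,y3)
branch 1: already at the common graph (0 steps)
branch 2 step 1: rule r1; match: 0->0, 1->1; deleted nodes (none); deleted edges (0,1,y3); added nodes (none); added edges (0,1,y); result: nodes: 0:p, 1:p edges: (0,1,y)
common:
nodes: 0:p, 1:p
edges: (0,1,y)


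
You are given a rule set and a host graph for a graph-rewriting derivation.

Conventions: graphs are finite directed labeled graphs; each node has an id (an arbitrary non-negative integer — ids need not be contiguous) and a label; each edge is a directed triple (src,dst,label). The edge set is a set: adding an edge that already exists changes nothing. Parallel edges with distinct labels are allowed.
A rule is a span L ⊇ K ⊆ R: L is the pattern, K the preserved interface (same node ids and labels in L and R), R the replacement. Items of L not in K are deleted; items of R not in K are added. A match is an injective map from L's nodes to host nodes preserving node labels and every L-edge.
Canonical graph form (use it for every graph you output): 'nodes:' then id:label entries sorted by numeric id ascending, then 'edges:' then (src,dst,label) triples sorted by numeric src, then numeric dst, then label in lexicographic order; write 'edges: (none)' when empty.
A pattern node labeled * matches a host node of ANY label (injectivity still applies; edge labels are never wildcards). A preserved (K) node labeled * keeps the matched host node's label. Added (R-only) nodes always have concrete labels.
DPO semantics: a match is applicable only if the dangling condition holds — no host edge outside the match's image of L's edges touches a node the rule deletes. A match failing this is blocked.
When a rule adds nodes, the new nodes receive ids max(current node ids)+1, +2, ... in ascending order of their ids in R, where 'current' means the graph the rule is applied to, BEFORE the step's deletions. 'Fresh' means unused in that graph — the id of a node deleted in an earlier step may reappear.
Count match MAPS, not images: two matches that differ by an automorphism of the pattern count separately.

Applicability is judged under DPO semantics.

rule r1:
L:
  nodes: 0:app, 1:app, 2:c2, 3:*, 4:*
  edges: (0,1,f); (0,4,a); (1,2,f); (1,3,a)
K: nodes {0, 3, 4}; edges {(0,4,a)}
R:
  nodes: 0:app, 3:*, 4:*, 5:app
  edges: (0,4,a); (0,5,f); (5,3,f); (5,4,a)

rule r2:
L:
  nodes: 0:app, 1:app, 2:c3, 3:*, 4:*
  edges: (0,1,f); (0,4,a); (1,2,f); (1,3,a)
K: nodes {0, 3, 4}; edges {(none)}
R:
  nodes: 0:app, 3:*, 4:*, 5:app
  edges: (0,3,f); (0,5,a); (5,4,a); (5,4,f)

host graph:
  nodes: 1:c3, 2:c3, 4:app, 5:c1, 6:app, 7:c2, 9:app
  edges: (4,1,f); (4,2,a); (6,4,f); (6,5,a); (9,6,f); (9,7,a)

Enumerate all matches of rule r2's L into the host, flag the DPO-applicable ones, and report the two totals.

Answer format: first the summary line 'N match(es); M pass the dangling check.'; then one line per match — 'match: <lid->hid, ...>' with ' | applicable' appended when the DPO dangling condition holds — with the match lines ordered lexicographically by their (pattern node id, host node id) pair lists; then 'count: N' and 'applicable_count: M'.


1 match(es); 1 pass the dangling check.
match: 0->6, 1->4, 2->1, 3->2, 4->5 | applicable
count: 1
applicable_count: 1


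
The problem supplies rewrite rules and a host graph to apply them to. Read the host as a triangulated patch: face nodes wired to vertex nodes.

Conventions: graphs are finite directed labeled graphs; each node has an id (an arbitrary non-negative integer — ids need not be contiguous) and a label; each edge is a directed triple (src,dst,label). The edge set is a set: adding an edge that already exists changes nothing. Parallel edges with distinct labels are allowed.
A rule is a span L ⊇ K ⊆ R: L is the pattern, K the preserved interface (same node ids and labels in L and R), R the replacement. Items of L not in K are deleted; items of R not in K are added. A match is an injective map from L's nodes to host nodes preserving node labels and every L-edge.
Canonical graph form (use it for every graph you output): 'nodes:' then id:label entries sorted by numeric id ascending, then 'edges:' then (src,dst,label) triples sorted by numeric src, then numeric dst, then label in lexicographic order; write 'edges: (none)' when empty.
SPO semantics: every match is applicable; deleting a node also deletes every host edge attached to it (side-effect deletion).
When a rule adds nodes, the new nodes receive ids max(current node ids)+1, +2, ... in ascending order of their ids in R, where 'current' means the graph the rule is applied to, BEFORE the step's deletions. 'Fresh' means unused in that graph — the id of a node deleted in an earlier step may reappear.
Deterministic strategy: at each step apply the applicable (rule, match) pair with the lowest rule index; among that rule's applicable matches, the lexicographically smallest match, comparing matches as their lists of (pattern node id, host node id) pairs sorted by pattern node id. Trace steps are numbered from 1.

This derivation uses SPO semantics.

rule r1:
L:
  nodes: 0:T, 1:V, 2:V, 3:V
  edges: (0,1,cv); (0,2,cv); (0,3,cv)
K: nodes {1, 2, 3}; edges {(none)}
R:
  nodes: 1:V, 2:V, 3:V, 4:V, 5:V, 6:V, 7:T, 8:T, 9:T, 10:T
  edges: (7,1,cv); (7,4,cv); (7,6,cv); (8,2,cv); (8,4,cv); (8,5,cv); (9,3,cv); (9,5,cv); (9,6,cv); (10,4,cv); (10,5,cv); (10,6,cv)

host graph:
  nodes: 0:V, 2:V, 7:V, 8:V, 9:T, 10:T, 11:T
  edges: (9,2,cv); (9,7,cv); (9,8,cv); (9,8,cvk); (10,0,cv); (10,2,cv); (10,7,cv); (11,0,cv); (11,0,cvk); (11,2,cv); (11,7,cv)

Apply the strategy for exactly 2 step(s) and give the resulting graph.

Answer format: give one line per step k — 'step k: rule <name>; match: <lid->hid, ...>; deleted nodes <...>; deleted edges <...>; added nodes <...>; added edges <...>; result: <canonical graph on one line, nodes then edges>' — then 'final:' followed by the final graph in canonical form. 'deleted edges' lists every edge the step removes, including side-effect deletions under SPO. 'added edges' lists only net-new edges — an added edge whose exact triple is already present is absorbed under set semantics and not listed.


step 1: rule r1; match: 0->9, 1->2, 2->7, 3->8; deleted nodes 9; deleted edges (9,2,cv); (9,7,cv); (9,8,cv); (9,8,cvk); added nodes 12, 13, 14, 15, 16, 17, 18; added edges (15,2,cv); (15,12,cv); (15,14,cv); (16,7,cv); (16,12,cv); (16,13,cv); (17,8,cv); (17,13,cv); (17,14,cv); (18,12,cv); (18,13,cv); (18,14,cv); result: nodes: 0:V, 2:V, 7:V, 8:V, 10:T, 11:T, 12:V, 13:V, 14:V, 15:T, 16:T, 17:T, 18:T edges: (10,0,cv); (10,2,cv); (10,7,cv); (11,0,cv); (11,0,cvk); (11,2,cv); (11,7,cv); (15,2,cv); (15,12,cv); (15,14,cv); (16,7,cv); (16,12,cv); (16,13,cv); (17,8,cv); (17,13,cv); (17,14,cv); (18,12,cv); (18,13,cv); (18,14,cv)
step 2: rule r1; match: 0->10, 1->0, 2->2, 3->7; deleted nodes 10; deleted edges (10,0,cv); (10,2,cv); (10,7,cv); added nodes 19, 20, 21, 22, 23, 24, 25; added edges (22,0,cv); (22,19,cv); (22,21,cv); (23,2,cv); (23,19,cv); (23,20,cv); (24,7,cv); (24,20,cv); (24,21,cv); (25,19,cv); (25,20,cv); (25,21,cv); result: nodes: 0:V, 2:V, 7:V, 8:V, 11:T, 12:V, 13:V, 14:V, 15:T, 16:T, 17:T, 18:T, 19:V, 20:V, 21:V, 22:T, 23:T, 24:T, 25:T edges: (11,0,cv); (11,0,cvk); (11,2,cv); (11,7,cv); (15,2,cv); (15,12,cv); (15,14,cv); (16,7,cv); (16,12,cv); (16,13,cv); (17,8,cv); (17,13,cv); (17,14,cv); (18,12,cv); (18,13,cv); (18,14,cv); (22,0,cv); (22,19,cv); (22,21,cv); (23,2,cv); (23,19,cv); (23,20,cv); (24,7,cv); (24,20,cv); (24,21,cv); (25,19,cv); (25,20,cv); (25,21,cv)
final:
nodes: 0:V, 2:V, 7:V, 8:V, 11:T, 12:V, 13:V, 14:V, 15:T, 16:T, 17:T, 18:T, 19:V, 20:V, 21:V, 22:T, 23:T, 24:T, 25:T
edges: (11,0,cv); (11,0,cvk); (11,2,cv); (11,7,cv); (15,2,cv); (15,12,cv); (15,14,cv); (16,7,cv); (16,12,cv); (16,13,cv); (17,8,cv); (17,13,cv); (17,14,cv); (18,12,cv); (18,13,cv); (18,14,cv); (22,0,cv); (22,19,cv); (22,21,cv); (23,2,cv); (23,19,cv); (23,20,cv); (24,7,cv); (24,20,cv); (24,21,cv); (25,19,cv); (25,20,cv); (25,21,cv)


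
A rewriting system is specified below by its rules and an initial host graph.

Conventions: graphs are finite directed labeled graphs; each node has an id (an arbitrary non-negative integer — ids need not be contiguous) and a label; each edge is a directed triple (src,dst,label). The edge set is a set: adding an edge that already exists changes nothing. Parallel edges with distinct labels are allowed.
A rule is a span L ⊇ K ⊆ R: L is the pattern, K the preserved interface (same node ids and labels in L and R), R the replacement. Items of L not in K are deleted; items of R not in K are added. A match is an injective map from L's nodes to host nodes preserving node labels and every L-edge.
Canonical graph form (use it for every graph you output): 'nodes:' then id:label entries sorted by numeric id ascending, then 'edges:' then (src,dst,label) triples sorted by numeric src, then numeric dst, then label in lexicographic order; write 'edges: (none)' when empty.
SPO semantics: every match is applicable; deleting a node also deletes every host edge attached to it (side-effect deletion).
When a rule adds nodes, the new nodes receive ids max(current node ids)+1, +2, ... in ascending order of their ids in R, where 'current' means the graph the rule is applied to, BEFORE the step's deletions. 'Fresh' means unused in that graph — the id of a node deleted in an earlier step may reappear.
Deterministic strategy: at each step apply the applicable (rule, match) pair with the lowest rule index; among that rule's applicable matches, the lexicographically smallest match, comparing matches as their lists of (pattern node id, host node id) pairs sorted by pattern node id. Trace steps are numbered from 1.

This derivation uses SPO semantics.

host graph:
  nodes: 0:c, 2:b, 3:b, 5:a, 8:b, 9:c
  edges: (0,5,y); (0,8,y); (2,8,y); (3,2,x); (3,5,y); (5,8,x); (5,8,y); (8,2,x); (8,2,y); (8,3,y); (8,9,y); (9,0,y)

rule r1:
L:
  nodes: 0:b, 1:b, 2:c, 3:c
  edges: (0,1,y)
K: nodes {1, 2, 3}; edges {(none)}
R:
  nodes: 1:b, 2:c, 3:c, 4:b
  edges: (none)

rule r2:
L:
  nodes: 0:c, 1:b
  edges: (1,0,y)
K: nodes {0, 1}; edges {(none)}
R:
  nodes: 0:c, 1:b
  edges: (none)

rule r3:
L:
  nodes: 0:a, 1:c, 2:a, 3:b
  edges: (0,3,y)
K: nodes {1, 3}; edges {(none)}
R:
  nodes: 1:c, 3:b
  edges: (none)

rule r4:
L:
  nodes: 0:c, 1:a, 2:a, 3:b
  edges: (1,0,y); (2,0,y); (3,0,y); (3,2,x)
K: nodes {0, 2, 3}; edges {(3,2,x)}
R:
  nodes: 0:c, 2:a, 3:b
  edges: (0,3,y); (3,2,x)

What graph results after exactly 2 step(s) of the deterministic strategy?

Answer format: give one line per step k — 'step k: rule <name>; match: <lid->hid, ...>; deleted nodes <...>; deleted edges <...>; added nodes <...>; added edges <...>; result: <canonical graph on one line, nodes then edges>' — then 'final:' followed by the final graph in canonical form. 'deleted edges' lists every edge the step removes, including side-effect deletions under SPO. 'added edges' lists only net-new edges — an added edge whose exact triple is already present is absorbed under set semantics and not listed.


step 1: rule r1; match: 0->2, 1->8, 2->0, 3->9; deleted nodes 2; deleted edges (2,8,y); (3,2,x); (8,2,x); (8,2,y); added nodes 10; added edges (none); result: nodes: 0:c, 3:b, 5:a, 8:b, 9:c, 10:b edges: (0,5,y); (0,8,y); (3,5,y); (5,8,x); (5,8,y); (8,3,y); (8,9,y); (9,0,y)
step 2: rule r1; match: 0->8, 1->3, 2->0, 3->9; deleted nodes 8; deleted edges (0,8,y); (5,8,x); (5,8,y); (8,3,y); (8,9,y); added nodes 11; added edges (none); result: nodes: 0:c, 3:b, 5:a, 9:c, 10:b, 11:b edges: (0,5,y); (3,5,y); (9,0,y)
final:
nodes: 0:c, 3:b, 5:a, 9:c, 10:b, 11:b
edges: (0,5,y); (3,5,y); (9,0,y)


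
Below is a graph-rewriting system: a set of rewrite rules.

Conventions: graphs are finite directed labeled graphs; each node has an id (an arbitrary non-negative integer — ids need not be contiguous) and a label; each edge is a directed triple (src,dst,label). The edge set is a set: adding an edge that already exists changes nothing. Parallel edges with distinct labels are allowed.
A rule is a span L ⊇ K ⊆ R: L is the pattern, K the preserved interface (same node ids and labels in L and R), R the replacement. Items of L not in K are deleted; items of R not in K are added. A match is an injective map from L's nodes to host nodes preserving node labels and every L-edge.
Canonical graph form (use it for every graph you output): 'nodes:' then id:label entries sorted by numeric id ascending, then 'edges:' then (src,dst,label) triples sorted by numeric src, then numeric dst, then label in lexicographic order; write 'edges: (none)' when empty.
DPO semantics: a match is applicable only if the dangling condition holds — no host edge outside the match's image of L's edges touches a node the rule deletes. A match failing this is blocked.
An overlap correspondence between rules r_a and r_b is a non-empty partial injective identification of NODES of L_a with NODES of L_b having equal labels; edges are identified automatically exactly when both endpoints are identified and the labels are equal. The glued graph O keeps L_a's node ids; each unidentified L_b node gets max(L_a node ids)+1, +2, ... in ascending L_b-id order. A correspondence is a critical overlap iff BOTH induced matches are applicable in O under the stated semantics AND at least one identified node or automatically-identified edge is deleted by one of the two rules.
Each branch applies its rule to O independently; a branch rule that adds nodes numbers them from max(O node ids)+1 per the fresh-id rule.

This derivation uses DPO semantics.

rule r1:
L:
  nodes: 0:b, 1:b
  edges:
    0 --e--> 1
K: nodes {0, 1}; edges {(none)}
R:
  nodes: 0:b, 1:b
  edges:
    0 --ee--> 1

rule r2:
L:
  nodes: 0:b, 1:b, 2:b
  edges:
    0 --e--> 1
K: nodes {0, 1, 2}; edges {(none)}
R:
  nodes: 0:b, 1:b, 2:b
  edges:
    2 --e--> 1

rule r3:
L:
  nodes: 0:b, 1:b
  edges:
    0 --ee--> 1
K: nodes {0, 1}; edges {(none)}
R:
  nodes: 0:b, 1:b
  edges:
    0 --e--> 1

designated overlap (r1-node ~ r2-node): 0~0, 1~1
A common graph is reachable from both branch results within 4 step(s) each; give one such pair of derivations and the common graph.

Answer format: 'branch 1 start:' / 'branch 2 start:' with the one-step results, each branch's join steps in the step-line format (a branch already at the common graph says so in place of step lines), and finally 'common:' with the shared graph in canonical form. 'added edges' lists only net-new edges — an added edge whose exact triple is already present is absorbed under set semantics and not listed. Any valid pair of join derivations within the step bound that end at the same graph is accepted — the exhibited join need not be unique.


branch 1 start:
nodes: 0:b, 1:b, 2:b
edges: (0,1,ee)
branch 2 start:
nodes: 0:b, 1:b, 2:b
edges: (2,1,e)
branch 1 step 1: rule r3; match: 0->0, 1->1; deleted nodes (none); deleted edges (0,1,ee); added nodes (none); added edges (0,1,e); result: nodes: 0:b, 1:b, 2:b edges: (0,1,e)
branch 2 step 1: rule r2; match: 0->2, 1->1, 2->0; deleted nodes (none); deleted edges (2,1,e); added nodes (none); added edges (0,1,e); result: nodes: 0:b, 1:b, 2:b edges: (0,1,e)
common:
nodes: 0:b, 1:b, 2:b
edges: (0,1,e)


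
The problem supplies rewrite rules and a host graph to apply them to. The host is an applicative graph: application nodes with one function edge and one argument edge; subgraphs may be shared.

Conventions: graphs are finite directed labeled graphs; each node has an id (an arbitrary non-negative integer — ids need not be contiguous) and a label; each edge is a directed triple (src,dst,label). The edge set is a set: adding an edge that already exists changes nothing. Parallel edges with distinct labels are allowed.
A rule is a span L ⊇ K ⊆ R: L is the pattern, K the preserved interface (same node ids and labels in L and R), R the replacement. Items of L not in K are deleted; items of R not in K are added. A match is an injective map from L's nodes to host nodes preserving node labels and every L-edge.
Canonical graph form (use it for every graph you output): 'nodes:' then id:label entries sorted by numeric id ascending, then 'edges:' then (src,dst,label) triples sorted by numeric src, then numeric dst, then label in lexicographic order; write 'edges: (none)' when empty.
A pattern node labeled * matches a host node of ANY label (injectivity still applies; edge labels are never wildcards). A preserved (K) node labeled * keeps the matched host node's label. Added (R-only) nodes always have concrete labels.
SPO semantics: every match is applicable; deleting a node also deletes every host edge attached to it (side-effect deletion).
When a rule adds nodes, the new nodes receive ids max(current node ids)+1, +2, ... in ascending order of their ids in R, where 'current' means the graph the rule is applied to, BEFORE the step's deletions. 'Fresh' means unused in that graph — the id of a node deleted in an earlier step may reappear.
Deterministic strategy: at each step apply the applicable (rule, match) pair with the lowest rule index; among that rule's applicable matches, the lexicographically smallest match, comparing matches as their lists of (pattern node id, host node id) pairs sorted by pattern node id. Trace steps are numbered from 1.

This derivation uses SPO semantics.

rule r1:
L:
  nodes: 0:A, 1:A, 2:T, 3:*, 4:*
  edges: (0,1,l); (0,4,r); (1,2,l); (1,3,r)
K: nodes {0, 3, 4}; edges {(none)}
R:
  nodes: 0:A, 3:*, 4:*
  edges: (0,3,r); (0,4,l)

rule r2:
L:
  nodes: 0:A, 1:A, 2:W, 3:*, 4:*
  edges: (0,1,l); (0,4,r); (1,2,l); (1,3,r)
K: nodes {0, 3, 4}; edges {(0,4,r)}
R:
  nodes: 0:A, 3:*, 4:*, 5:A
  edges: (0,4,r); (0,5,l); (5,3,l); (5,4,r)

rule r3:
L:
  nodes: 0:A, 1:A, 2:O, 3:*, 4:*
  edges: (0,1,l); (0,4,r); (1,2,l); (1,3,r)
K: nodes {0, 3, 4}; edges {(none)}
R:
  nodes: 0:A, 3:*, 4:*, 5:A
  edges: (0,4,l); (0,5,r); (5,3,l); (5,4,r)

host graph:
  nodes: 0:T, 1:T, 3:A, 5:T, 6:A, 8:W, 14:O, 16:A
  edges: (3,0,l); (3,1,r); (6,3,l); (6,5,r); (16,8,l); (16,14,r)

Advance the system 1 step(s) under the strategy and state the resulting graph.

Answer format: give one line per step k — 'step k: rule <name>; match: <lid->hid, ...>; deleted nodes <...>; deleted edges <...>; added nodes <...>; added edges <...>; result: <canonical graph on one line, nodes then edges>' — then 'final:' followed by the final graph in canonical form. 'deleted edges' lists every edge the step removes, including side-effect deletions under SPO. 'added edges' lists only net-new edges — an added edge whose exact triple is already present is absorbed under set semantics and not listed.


step 1: rule r1; match: 0->6, 1->3, 2->0, 3->1, 4->5; deleted nodes 0, 3; deleted edges (3,0,l); (3,1,r); (6,3,l); (6,5,r); added nodes (none); added edges (6,1,r); (6,5,l); result: nodes: 1:T, 5:T, 6:A, 8:W, 14:O, 16:A edges: (6,1,r); (6,5,l); (16,8,l); (16,14,r)
final:
nodes: 1:T, 5:T, 6:A, 8:W, 14:O, 16:A
edges: (6,1,r); (6,5,l); (16,8,l); (16,14,r)


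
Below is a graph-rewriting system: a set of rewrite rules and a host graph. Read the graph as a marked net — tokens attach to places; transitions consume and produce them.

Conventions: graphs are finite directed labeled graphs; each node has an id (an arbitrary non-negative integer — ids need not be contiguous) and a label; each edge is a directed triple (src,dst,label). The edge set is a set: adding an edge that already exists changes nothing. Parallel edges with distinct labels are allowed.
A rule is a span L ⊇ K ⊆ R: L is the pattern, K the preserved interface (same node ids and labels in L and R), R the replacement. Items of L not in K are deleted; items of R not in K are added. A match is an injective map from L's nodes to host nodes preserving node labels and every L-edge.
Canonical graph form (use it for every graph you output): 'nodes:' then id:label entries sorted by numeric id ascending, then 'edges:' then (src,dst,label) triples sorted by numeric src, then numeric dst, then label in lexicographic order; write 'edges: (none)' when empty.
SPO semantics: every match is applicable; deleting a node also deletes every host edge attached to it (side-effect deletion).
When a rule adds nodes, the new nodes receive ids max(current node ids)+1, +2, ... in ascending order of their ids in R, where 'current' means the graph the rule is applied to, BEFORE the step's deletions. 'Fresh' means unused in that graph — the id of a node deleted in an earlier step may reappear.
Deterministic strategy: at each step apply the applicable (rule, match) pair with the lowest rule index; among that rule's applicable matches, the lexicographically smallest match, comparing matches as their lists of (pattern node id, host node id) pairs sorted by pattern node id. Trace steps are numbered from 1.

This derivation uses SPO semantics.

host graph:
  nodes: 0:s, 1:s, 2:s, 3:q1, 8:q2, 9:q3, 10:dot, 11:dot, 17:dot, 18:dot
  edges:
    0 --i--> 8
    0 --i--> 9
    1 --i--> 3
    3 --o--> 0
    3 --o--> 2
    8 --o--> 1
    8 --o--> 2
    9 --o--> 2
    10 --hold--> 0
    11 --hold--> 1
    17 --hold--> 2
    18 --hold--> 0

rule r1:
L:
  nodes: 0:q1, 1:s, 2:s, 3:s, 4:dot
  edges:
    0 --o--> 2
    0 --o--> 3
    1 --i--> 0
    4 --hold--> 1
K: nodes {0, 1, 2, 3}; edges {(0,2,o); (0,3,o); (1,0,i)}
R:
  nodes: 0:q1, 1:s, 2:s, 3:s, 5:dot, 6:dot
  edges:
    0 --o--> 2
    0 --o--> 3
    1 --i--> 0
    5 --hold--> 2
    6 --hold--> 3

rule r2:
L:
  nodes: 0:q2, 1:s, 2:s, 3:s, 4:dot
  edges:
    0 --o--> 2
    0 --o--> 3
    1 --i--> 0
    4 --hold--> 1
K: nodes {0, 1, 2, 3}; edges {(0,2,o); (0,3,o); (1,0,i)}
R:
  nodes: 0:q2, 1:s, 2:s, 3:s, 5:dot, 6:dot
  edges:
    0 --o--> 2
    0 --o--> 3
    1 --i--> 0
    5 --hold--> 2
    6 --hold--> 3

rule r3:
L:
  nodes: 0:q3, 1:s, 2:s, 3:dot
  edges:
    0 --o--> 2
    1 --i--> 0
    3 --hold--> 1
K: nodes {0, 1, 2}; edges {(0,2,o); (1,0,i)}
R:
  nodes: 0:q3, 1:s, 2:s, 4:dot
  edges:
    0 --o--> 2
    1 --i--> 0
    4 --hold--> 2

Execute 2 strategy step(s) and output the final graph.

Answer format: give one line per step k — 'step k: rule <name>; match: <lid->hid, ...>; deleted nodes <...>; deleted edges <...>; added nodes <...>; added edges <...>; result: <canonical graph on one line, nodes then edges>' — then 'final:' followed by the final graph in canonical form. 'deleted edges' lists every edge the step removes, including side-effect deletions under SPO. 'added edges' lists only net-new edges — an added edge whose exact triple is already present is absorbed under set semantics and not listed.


step 1: rule r1; match: 0->3, 1->1, 2->0, 3->2, 4->11; deleted nodes 11; deleted edges (11,1,hold); added nodes 19, 20; added edges (19,0,hold); (20,2,hold); result: nodes: 0:s, 1:s, 2:s, 3:q1, 8:q2, 9:q3, 10:dot, 17:dot, 18:dot, 19:dot, 20:dot edges: (0,8,i); (0,9,i); (1,3,i); (3,0,o); (3,2,o); (8,1,o); (8,2,o); (9,2,o); (10,0,hold); (17,2,hold); (18,0,hold); (19,0,hold); (20,2,hold)
step 2: rule r2; match: 0->8, 1->0, 2->1, 3->2, 4->10; deleted nodes 10; deleted edges (10,0,hold); added nodes 21, 22; added edges (21,1,hold); (22,2,hold); result: nodes: 0:s, 1:s, 2:s, 3:q1, 8:q2, 9:q3, 17:dot, 18:dot, 19:dot, 20:dot, 21:dot, 22:dot edges: (0,8,i); (0,9,i); (1,3,i); (3,0,o); (3,2,o); (8,1,o); (8,2,o); (9,2,o); (17,2,hold); (18,0,hold); (19,0,hold); (20,2,hold); (21,1,hold); (22,2,hold)
final:
nodes: 0:s, 1:s, 2:s, 3:q1, 8:q2, 9:q3, 17:dot, 18:dot, 19:dot, 20:dot, 21:dot, 22:dot
edges: (0,8,i); (0,9,i); (1,3,i); (3,0,o); (3,2,o); (8,1,o); (8,2,o); (9,2,o); (17,2,hold); (18,0,hold); (19,0,hold); (20,2,hold); (21,1,hold); (22,2,hold)


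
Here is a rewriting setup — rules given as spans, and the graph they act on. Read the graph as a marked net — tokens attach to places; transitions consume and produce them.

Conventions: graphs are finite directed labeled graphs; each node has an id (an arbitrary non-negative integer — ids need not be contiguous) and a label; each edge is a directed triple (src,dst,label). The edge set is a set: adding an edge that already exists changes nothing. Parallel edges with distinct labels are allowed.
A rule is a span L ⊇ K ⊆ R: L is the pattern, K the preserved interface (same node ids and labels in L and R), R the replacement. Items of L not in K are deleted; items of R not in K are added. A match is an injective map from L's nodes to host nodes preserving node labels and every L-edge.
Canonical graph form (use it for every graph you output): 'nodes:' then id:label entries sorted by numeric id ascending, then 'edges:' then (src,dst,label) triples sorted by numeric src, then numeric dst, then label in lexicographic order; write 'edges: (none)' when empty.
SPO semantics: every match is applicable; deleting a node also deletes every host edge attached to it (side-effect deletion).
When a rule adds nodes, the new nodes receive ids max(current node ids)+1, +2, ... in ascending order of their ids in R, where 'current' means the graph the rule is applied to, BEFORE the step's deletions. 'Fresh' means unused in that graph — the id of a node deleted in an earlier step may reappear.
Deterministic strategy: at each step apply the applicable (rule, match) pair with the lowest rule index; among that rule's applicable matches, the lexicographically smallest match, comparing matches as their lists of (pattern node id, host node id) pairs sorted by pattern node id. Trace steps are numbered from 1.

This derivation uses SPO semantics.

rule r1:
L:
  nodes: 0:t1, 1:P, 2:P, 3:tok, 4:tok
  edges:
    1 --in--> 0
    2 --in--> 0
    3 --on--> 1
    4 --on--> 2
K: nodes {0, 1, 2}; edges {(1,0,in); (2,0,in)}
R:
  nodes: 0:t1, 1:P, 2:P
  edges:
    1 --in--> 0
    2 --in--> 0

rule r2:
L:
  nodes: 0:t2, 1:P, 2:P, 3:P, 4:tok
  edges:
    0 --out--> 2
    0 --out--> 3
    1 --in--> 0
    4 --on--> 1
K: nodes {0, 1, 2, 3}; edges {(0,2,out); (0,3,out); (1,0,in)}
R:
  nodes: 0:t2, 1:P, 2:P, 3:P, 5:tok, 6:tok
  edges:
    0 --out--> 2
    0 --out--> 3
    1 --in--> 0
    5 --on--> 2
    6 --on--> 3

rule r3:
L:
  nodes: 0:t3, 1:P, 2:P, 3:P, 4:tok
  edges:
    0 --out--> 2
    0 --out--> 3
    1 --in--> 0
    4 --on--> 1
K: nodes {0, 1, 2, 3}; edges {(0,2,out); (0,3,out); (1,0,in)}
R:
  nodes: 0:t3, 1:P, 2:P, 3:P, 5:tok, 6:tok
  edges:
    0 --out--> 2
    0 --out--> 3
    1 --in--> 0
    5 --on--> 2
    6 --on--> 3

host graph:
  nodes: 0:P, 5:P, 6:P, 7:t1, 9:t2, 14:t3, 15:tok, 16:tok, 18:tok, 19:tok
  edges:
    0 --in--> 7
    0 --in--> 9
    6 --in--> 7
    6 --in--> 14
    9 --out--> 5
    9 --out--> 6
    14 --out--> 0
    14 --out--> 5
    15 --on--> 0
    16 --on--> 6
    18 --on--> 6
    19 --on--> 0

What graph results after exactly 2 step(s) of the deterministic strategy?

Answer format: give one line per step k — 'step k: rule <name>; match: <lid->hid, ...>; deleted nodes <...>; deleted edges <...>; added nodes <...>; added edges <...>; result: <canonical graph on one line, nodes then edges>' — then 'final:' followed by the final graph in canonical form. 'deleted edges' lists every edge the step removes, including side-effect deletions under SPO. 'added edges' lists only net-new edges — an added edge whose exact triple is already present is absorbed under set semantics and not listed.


step 1: rule r1; match: 0->7, 1->0, 2->6, 3->15, 4->16; deleted nodes 15, 16; deleted edges (15,0,on); (16,6,on); added nodes (none); added edges (none); result: nodes: 0:P, 5:P, 6:P, 7:t1, 9:t2, 14:t3, 18:tok, 19:tok edges: (0,7,in); (0,9,in); (6,7,in); (6,14,in); (9,5,out); (9,6,out); (14,0,out); (14,5,out); (18,6,on); (19,0,on)
step 2: rule r1; match: 0->7, 1->0, 2->6, 3->19, 4->18; deleted nodes 18, 19; deleted edges (18,6,on); (19,0,on); added nodes (none); added edges (none); result: nodes: 0:P, 5:P, 6:P, 7:t1, 9:t2, 14:t3 edges: (0,7,in); (0,9,in); (6,7,in); (6,14,in); (9,5,out); (9,6,out); (14,0,out); (14,5,out)
final:
nodes: 0:P, 5:P, 6:P, 7:t1, 9:t2, 14:t3
edges: (0,7,in); (0,9,in); (6,7,in); (6,14,in); (9,5,out); (9,6,out); (14,0,out); (14,5,out)


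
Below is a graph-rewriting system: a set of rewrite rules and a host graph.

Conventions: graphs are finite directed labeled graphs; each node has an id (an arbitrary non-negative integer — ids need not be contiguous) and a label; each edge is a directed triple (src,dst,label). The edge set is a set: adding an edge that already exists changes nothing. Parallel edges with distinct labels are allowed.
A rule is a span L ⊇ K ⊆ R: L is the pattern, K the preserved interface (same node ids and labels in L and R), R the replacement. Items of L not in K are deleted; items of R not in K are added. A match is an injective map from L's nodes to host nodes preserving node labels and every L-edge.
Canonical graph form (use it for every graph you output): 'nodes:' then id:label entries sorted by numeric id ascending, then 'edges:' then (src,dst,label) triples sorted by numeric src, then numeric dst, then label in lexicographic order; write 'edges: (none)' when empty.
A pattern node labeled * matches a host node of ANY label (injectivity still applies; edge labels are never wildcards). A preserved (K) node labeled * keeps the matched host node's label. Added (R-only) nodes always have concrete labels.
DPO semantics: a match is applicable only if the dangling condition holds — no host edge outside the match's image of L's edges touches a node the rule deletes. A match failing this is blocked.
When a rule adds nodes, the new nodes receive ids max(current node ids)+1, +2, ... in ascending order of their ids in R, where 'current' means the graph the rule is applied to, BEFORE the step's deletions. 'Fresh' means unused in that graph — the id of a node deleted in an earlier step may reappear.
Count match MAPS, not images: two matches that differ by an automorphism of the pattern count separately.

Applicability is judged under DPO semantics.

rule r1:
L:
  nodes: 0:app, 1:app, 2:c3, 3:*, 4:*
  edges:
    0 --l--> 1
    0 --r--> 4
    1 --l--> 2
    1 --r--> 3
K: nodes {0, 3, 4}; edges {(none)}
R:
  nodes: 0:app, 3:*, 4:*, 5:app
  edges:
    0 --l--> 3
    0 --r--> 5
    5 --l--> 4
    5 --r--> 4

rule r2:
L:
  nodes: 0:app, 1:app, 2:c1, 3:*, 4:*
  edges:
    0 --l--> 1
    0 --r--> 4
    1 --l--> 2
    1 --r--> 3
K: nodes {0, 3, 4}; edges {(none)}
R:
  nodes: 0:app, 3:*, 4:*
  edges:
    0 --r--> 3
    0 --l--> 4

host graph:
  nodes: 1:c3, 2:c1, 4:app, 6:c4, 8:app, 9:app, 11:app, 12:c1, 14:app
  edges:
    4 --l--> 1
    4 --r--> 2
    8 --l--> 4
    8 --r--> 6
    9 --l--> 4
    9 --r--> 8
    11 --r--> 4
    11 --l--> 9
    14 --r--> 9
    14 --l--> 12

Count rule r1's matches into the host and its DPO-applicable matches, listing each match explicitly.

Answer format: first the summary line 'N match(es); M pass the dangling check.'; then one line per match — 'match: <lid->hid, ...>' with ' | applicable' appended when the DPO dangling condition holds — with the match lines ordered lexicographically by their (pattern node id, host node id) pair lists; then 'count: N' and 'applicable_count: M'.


2 match(es); 0 pass the dangling check.
match: 0->8, 1->4, 2->1, 3->2, 4->6
match: 0->9, 1->4, 2->1, 3->2, 4->8
count: 2
applicable_count: 0


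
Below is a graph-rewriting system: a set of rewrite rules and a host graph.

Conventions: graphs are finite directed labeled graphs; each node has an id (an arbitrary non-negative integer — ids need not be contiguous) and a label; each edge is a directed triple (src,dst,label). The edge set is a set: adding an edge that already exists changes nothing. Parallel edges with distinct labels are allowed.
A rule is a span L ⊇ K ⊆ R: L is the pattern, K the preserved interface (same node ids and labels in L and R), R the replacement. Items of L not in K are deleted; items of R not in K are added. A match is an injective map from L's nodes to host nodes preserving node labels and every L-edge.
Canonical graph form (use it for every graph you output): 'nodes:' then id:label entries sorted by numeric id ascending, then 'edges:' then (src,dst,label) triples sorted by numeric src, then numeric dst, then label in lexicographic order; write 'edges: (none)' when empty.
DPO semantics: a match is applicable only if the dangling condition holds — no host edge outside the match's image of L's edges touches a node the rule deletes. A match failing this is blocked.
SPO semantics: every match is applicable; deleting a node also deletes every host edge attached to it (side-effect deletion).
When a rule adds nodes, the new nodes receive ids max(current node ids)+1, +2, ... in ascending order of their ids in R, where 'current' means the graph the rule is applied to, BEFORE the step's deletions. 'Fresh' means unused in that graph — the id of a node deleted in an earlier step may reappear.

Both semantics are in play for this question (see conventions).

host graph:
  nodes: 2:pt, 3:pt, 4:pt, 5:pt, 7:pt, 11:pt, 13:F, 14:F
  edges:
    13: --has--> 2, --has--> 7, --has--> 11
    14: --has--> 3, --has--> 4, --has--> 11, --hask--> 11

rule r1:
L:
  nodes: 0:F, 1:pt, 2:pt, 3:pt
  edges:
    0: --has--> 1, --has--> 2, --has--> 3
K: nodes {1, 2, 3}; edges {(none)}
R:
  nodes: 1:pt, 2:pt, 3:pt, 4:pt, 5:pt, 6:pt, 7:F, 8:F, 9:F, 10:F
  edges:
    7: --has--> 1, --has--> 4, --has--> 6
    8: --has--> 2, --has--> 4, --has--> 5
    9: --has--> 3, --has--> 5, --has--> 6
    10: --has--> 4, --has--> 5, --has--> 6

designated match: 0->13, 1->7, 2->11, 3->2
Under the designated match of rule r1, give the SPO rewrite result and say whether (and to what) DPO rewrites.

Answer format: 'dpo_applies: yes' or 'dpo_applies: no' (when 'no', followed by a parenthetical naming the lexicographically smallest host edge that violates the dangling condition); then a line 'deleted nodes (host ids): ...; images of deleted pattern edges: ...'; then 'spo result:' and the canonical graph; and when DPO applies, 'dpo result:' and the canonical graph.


dpo_applies: yes
deleted nodes (host ids): 13; images of deleted pattern edges: (13,2,has); (13,7,has); (13,11,has)
spo result:
nodes: 2:pt, 3:pt, 4:pt, 5:pt, 7:pt, 11:pt, 14:F, 15:pt, 16:pt, 17:pt, 18:F, 19:F, 20:F, 21:F
edges: (14,3,has); (14,4,has); (14,11,has); (14,11,hask); (18,7,has); (18,15,has); (18,17,has); (19,11,has); (19,15,has); (19,16,has); (20,2,has); (20,16,has); (20,17,has); (21,15,has); (21,16,has); (21,17,has)
dpo result:
nodes: 2:pt, 3:pt, 4:pt, 5:pt, 7:pt, 11:pt, 14:F, 15:pt, 16:pt, 17:pt, 18:F, 19:F, 20:F, 21:F
edges: (14,3,has); (14,4,has); (14,11,has); (14,11,hask); (18,7,has); (18,15,has); (18,17,has); (19,11,has); (19,15,has); (19,16,has); (20,2,has); (20,16,has); (20,17,has); (21,15,has); (21,16,has); (21,17,has)
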